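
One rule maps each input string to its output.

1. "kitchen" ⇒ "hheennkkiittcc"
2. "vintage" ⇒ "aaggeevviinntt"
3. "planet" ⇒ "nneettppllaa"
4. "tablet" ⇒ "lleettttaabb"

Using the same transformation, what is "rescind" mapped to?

Looking at the pairs, the operation is to move the last 3 characters to the front (rotate right by 3), then double every character.
"rescind" → "indresc" → "iinnddrreesscc".

iinnddrreesscc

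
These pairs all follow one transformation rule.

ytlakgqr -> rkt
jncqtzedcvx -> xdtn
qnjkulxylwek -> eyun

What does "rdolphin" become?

npd

Each output is the input with this applied: keep one character in every 3, starting at position 2 (positions 2nd, 5th, 8th, ...), then reverse the string.
"rdolphin" → "dpn" → "npd".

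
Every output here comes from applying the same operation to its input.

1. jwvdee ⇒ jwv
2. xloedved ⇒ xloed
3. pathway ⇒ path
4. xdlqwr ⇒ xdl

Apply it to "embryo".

Each output is the input with this applied: delete the last 3 characters.
So "embryo" becomes "emb".

emb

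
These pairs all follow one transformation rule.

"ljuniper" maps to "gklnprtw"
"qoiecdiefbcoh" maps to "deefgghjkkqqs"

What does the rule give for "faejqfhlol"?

Rule — sort the characters into alphabetical order, then shift every letter 2 places forward in the alphabet (wrapping around).
"faejqfhlol" → "cghhjlnnqs".

cghhjlnnqs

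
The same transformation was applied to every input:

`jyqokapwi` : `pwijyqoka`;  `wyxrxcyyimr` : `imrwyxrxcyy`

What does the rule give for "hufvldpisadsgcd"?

gcdhufvldpisads

Each output is the input with this applied: move the last 3 characters to the front (rotate right by 3).
So "hufvldpisadsgcd" becomes "gcdhufvldpisads".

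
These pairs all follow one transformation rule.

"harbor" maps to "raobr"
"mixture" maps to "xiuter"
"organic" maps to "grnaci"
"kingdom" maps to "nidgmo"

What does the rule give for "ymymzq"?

The transformation: delete the first character, then swap each adjacent pair of characters (1↔2, 3↔4, ...).
On "ymymzq": the first step gives "mymzq", and the second then gives "ymzmq".

ymzmq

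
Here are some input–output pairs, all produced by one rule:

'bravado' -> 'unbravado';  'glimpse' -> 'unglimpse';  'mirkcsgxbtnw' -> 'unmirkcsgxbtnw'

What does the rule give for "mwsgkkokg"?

unmwsgkkokg

The pattern: prepend "un".
On "mwsgkkokg" that produces "unmwsgkkokg".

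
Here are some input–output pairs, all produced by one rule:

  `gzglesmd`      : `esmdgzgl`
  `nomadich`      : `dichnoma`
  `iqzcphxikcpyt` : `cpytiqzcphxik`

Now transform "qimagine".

The transformation: move the last 3 characters to the front (rotate right by 3), then move the last character to the front.
For "qimagine", step one produces "ineqimag"; step two turns that into "gineqima".

gineqima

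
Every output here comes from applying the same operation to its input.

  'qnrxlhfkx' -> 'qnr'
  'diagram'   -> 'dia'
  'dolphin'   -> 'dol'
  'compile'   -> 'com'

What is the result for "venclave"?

Looking at the pairs, the operation is to keep only the first 3 characters.
Doing the same to "venclave": "ven".

ven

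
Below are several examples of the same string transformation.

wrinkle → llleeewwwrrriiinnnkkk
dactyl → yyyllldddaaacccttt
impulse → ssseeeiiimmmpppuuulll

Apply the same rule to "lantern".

rrrnnnlllaaannnttteee

In each case the input is transformed by: move the last 2 characters to the front (rotate right by 2), then repeat every character 3 times.
Applying both steps to "lantern": "rnlante", then "rrrnnnlllaaannnttteee".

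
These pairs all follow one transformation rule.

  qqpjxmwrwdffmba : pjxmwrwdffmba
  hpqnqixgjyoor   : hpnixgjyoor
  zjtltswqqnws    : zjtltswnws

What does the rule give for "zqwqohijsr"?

zwohijsr

Looking at the pairs, the operation is to remove every "q".
For "zqwqohijsr" the result is "zwohijsr".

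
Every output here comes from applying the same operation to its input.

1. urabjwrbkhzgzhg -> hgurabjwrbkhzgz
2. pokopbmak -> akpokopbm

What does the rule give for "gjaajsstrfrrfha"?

The transformation: move the last 2 characters to the front (rotate right by 2).
So "gjaajsstrfrrfha" becomes "hagjaajsstrfrrf".

hagjaajsstrfrrf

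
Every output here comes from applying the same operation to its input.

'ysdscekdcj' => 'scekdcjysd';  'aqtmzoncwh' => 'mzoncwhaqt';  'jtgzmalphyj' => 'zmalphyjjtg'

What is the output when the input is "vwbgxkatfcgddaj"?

gxkatfcgddajvwb

The rule is to move the first 3 characters to the end (rotate left by 3).
So "vwbgxkatfcgddaj" becomes "gxkatfcgddajvwb".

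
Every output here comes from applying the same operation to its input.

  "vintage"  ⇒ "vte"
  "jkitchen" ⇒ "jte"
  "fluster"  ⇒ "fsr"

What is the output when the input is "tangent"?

tgt

The pattern: keep one character in every 3, starting at position 1 (positions 1st, 4th, 7th, ...).
On "tangent" that produces "tgt".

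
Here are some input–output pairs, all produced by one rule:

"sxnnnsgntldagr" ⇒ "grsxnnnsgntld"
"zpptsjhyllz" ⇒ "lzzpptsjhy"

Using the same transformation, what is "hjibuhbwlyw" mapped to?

Looking at the pairs, the operation is to move the last 3 characters to the front (rotate right by 3), then delete the first character.
Working it through for "hjibuhbwlyw": intermediate "lywhjibuhbw", final "ywhjibuhbw".
(Check on "sxnnnsgntldagr": → "agrsxnnnsgntld" → "grsxnnnsgntld" ✓)

ywhjibuhbw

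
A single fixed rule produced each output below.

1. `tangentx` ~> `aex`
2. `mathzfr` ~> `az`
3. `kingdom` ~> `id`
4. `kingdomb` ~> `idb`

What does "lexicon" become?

ec

What's happening: keep one character in every 3, starting at position 2 (positions 2nd, 5th, 8th, ...).
Applying that to "lexicon" gives "ec".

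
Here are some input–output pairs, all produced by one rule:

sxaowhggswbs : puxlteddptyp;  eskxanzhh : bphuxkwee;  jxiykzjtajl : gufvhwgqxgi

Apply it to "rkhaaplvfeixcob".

What's happening: shift every letter 3 places backward in the alphabet (wrapping around).
So "rkhaaplvfeixcob" becomes "ohexxmiscbfuzly".

ohexxmiscbfuzly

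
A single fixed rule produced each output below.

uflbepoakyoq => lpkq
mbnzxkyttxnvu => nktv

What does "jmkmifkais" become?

Rule — keep one character in every 3, starting at position 3 (positions 3rd, 6th, 9th, ...).
Applying that to "jmkmifkais" gives "kfi".

kfi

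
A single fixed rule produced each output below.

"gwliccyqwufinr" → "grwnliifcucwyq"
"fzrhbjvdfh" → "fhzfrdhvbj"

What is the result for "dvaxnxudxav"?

dvvaaxxdnux

What's happening: take characters alternately from the front and the back (1st, last, 2nd, 2nd-last, ...).
"dvaxnxudxav" → "dvvaaxxdnux".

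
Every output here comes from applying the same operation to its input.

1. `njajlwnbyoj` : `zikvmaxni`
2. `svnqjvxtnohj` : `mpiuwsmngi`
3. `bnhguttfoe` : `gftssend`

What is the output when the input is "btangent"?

zmfdms

The pattern: delete the first 2 characters, then shift every letter 1 place backward in the alphabet (wrapping around).
On "btangent": the first step gives "angent", and the second then gives "zmfdms".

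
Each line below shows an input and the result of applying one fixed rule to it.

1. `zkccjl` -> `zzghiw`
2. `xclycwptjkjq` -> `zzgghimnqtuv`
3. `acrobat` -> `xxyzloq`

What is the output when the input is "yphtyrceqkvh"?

zbeehmnoqsvv

The rule is to sort the characters into alphabetical order, then shift every letter 3 places backward in the alphabet (wrapping around).
Working it through for "yphtyrceqkvh": intermediate "cehhkpqrtvyy", final "zbeehmnoqsvv".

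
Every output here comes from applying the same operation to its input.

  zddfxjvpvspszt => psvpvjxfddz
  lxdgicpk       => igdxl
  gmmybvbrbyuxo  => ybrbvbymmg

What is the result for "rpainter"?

niapr

The pattern: reverse the string, then delete the first 3 characters.
Working it through for "rpainter": intermediate "retniapr", final "niapr".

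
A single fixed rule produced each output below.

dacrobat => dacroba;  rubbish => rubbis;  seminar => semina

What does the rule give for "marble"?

marbl

Rule — delete the last character.
On "marble" that produces "marbl".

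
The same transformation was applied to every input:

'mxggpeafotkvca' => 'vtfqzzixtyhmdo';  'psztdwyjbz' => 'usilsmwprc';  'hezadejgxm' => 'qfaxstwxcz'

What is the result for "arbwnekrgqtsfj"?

yctkupgxdkzjml

The rule is to move the last 2 characters to the front (rotate right by 2), then shift every letter 7 places backward in the alphabet (wrapping around).
Applying that to "arbwnekrgqtsfj" gives "yctkupgxdkzjml".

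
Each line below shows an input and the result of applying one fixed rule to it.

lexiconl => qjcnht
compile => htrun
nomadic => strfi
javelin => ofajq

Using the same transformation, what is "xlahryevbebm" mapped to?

Rule — shift every letter 5 places forward in the alphabet (wrapping around), then delete the last 2 characters.
For "xlahryevbebm", step one produces "cqfmwdjagjgr"; step two turns that into "cqfmwdjagj".
(Check on "lexiconl": → "qjcnhtsq" → "qjcnht" ✓)

cqfmwdjagj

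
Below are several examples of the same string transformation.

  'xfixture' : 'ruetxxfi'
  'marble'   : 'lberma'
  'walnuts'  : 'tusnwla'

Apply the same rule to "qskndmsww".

Each output is the input with this applied: move the last 2 characters to the front (rotate right by 2), then take characters alternately from the front and the back (1st, last, 2nd, 2nd-last, ...).
For "qskndmsww", step one produces "wwqskndms"; step two turns that into "wswmqdsnk".

wswmqdsnk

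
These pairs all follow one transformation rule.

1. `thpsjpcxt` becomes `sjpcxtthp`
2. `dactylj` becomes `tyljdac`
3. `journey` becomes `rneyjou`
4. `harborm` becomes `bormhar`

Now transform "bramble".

mblebra

The transformation: move the first 3 characters to the end (rotate left by 3).
For "bramble" the result is "mblebra".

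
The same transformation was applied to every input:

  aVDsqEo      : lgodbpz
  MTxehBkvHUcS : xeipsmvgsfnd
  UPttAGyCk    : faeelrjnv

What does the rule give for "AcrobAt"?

lnczmle

Each output is the input with this applied: shift every letter 11 places forward in the alphabet (wrapping around), then convert every letter to lowercase.
"AcrobAt" → "LnczmLe" → "lnczmle".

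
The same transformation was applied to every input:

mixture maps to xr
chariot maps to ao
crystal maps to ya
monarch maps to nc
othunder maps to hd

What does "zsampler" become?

What's happening: keep one character in every 3, starting at position 3 (positions 3rd, 6th, 9th, ...).
On "zsampler" that produces "al".

al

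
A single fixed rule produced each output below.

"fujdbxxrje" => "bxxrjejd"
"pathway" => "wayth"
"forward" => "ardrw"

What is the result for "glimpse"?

The transformation: delete the first 2 characters, then move the first 2 characters to the end (rotate left by 2).
For "glimpse", step one produces "impse"; step two turns that into "pseim".

pseim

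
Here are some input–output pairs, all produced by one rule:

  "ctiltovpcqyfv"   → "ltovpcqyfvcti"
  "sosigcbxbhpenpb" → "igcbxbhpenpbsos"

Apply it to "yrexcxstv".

The rule is to move the first 3 characters to the end (rotate left by 3).
On "yrexcxstv" that produces "xcxstvyre".

xcxstvyre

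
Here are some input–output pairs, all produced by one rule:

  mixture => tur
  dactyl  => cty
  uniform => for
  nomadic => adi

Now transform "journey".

Each output is the input with this applied: move the last character to the front, then keep only the last 3 characters.
For "journey", step one produces "yjourne"; step two turns that into "rne".

rne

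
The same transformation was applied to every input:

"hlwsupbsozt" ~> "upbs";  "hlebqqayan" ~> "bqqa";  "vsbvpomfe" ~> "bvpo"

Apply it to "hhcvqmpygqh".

qmpy

Rule — delete the last 3 characters, then keep only the last 4 characters.
Working it through for "hhcvqmpygqh": intermediate "hhcvqmpy", final "qmpy".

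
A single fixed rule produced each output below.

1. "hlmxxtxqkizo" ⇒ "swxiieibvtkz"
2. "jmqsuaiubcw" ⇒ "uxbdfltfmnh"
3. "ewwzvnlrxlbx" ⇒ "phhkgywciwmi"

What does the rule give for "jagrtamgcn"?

What's happening: shift every letter 11 places forward in the alphabet (wrapping around).
For "jagrtamgcn" the result is "ulrcelxrny".

ulrcelxrny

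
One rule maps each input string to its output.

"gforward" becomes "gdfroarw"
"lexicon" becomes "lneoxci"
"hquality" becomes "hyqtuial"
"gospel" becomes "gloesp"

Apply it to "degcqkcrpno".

doengpcrqck

The rule is to take characters alternately from the front and the back (1st, last, 2nd, 2nd-last, ...).
Applying that to "degcqkcrpno" gives "doengpcrqck".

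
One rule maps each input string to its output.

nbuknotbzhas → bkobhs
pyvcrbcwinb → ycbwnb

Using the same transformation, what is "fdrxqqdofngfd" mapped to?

dxqonfd

What's happening: swap each adjacent pair of characters (1↔2, 3↔4, ...), then keep every other character starting from the first (positions 1st, 3rd, 5th, ...).
"fdrxqqdofngfd" → "dfxrqqodnffgd" → "dxqonfd".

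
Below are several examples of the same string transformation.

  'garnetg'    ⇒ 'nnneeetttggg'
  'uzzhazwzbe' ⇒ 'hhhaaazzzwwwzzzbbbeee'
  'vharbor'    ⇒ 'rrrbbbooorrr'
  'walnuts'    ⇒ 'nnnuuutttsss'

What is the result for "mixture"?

tttuuurrreee

The rule is to delete the first 3 characters, then repeat every character 3 times.
For "mixture", step one produces "ture"; step two turns that into "tttuuurrreee".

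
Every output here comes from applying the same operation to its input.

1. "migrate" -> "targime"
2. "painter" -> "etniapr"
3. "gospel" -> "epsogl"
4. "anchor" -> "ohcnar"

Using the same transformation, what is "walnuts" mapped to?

tunlaws

The rule is to reverse the string, then move the first character to the end.
Starting from "walnuts": after the first operation, "stunlaw"; after the second, "tunlaws".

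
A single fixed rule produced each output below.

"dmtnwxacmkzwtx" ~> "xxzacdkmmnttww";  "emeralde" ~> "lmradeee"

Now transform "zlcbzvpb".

Looking at the pairs, the operation is to sort the characters into alphabetical order, then move the last 3 characters to the front (rotate right by 3).
On "zlcbzvpb": the first step gives "bbclpvzz", and the second then gives "vzzbbclp".
(Check on "emeralde": → "adeeelmr" → "lmradeee" ✓)

vzzbbclp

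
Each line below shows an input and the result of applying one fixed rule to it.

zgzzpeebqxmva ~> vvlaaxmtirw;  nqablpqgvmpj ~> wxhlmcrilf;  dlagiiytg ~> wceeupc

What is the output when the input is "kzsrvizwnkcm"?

In each case the input is transformed by: delete the first 2 characters, then shift every letter 4 places backward in the alphabet (wrapping around).
For "kzsrvizwnkcm", step one produces "srvizwnkcm"; step two turns that into "onrevsjgyi".

onrevsjgyi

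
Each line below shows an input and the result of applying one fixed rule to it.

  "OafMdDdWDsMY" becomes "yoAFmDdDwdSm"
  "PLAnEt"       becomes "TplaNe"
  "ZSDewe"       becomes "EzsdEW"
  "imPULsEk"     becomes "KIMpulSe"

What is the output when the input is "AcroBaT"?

taCRObA

What's happening: move the last character to the front, then flip the case of every letter.
"AcroBaT" → "taCRObA".
(Check on "PLAnEt": → "tPLAnE" → "TplaNe" ✓)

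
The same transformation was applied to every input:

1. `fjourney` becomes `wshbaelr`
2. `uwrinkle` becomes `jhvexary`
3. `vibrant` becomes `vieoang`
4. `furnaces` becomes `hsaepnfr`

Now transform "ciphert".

The transformation: swap each adjacent pair of characters (1↔2, 3↔4, ...), then shift every letter 13 places forward in the alphabet (wrapping around) — i.e. ROT13.
Working it through for "ciphert": intermediate "ichpret", final "vpucerg".

vpucerg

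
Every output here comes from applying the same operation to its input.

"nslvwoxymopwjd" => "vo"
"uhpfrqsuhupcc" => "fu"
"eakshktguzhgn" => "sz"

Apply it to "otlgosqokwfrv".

gw

The rule is to keep one character in every 3, starting at position 1 (positions 1st, 4th, 7th, ...), then keep every other character starting from the second (positions 2nd, 4th, 6th, ...).
"otlgosqokwfrv" → "gw".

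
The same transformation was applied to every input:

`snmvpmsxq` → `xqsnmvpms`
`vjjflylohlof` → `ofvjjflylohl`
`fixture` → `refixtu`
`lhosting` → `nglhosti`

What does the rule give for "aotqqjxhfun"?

unaotqqjxhf

The rule is to move the last 2 characters to the front (rotate right by 2).
For "aotqqjxhfun" the result is "unaotqqjxhf".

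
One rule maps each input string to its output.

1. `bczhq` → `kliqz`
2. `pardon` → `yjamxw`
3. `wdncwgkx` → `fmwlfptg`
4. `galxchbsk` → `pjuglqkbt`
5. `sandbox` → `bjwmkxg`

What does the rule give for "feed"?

onnm

The transformation: shift every letter 9 places forward in the alphabet (wrapping around).
For "feed" the result is "onnm".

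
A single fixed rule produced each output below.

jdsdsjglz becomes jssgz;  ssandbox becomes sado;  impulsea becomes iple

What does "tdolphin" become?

Each output is the input with this applied: keep every other character starting from the first (positions 1st, 3rd, 5th, ...).
For "tdolphin" the result is "topi".

topi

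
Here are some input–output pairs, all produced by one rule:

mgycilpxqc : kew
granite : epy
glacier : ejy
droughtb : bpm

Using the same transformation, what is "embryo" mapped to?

The rule is to shift every letter 2 places backward in the alphabet (wrapping around), then keep only the first 3 characters.
For "embryo", step one produces "ckzpwm"; step two turns that into "ckz".

ckz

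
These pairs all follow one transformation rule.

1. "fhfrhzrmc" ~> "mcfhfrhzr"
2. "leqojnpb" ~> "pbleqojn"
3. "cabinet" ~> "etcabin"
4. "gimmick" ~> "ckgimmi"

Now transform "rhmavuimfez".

ezrhmavuimf

In each case the input is transformed by: move the last 2 characters to the front (rotate right by 2).
On "rhmavuimfez" that produces "ezrhmavuimf".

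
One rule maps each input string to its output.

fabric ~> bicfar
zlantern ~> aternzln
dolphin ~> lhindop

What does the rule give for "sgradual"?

rdualsga

Looking at the pairs, the operation is to move the first 3 characters to the end (rotate left by 3), then swap the first and last characters.
On "sgradual" that produces "rdualsga".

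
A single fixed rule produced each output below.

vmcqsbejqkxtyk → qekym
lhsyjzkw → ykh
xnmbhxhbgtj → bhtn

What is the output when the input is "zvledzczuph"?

ecpv

The rule is to move the first 2 characters to the end (rotate left by 2), then keep one character in every 3, starting at position 2 (positions 2nd, 5th, 8th, ...).
"zvledzczuph" → "ledzczuphzv" → "ecpv".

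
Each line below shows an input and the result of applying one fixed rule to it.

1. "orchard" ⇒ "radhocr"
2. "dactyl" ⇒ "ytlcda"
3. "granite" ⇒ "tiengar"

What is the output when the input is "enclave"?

The transformation: move the last 2 characters to the front (rotate right by 2), then take characters alternately from the front and the back (1st, last, 2nd, 2nd-last, ...).
Working it through for "enclave": intermediate "veencla", final "vaelecn".

vaelecn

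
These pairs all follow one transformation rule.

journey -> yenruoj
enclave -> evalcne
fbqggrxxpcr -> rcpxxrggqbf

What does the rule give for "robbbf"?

fbbbor

Looking at the pairs, the operation is to reverse the string.
"robbbf" → "fbbbor".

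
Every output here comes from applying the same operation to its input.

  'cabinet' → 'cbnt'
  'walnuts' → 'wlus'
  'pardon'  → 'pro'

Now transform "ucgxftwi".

ugfw

The rule is to keep every other character starting from the first (positions 1st, 3rd, 5th, ...).
So "ucgxftwi" becomes "ugfw".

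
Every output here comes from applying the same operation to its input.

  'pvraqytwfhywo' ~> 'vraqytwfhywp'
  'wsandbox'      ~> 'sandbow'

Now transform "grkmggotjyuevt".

rkmggotjyuevg

The pattern: delete the last character, then move the first character to the end.
On "grkmggotjyuevt": the first step gives "grkmggotjyuev", and the second then gives "rkmggotjyuevg".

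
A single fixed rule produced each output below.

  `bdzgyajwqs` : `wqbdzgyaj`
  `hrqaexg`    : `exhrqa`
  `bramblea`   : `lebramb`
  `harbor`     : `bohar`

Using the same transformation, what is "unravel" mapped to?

The transformation: delete the last character, then move the last 2 characters to the front (rotate right by 2).
Applying both steps to "unravel": "unrave", then "veunra".

veunra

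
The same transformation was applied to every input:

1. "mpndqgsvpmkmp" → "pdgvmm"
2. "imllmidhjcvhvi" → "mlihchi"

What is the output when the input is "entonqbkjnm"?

The rule is to keep every other character starting from the second (positions 2nd, 4th, 6th, ...).
For "entonqbkjnm" the result is "noqkn".

noqkn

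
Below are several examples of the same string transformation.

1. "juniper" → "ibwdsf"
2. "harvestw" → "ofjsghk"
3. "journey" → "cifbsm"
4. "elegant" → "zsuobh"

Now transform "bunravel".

ibfojsz

Rule — delete the first character, then shift every letter 12 places backward in the alphabet (wrapping around).
For "bunravel", step one produces "unravel"; step two turns that into "ibfojsz".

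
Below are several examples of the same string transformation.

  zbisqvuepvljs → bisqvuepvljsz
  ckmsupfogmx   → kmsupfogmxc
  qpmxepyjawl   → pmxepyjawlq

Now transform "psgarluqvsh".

The pattern: move the first character to the end.
On "psgarluqvsh" that produces "sgarluqvshp".

sgarluqvshp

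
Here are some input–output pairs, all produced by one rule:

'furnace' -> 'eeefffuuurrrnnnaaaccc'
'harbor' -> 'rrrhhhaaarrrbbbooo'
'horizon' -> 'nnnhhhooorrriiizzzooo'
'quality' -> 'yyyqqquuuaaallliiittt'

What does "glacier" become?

What's happening: move the last character to the front, then repeat every character 3 times.
For "glacier", step one produces "rglacie"; step two turns that into "rrrggglllaaaccciiieee".

rrrggglllaaaccciiieee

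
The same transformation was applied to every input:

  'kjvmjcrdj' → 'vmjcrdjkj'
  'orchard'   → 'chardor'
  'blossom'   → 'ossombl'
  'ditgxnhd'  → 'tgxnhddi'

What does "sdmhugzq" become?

mhugzqsd

The pattern: move the first 2 characters to the end (rotate left by 2).
For "sdmhugzq" the result is "mhugzqsd".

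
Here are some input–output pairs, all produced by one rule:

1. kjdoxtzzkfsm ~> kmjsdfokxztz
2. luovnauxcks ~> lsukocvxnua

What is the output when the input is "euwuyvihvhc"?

ecuhwvuhyiv

In each case the input is transformed by: take characters alternately from the front and the back (1st, last, 2nd, 2nd-last, ...).
For "euwuyvihvhc" the result is "ecuhwvuhyiv".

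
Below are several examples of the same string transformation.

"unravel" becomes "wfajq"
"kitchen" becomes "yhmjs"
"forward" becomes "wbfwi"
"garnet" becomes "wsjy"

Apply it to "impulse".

uzqxj

What's happening: shift every letter 5 places forward in the alphabet (wrapping around), then delete the first 2 characters.
"impulse" → "nruzqxj" → "uzqxj".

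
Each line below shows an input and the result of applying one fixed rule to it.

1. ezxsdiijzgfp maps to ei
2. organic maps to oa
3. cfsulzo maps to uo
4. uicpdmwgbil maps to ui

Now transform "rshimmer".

ie

Rule — keep one character in every 3, starting at position 1 (positions 1st, 4th, 7th, ...), then keep only the vowels.
For "rshimmer" the result is "ie".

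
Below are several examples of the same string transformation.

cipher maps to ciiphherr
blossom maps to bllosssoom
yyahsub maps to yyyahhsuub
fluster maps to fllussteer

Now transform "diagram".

In each case the input is transformed by: repeat every character 3 times, then keep every other character starting from the second (positions 2nd, 4th, 6th, ...).
For "diagram", step one produces "dddiiiaaagggrrraaammm"; step two turns that into "diiaggraam".

diiaggraam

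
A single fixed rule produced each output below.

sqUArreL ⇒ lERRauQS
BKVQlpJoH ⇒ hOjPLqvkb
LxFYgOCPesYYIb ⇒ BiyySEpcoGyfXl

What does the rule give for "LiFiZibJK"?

kjBIzIfIl

Each output is the input with this applied: flip the case of every letter, then reverse the string.
Applying that to "LiFiZibJK" gives "kjBIzIfIl".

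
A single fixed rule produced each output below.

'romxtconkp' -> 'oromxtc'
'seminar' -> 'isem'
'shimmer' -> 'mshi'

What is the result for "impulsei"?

The rule is to delete the last 3 characters, then move the last character to the front.
Starting from "impulsei": after the first operation, "impul"; after the second, "limpu".

limpu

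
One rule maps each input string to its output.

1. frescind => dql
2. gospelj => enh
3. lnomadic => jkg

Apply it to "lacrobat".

Looking at the pairs, the operation is to keep one character in every 3, starting at position 1 (positions 1st, 4th, 7th, ...), then shift every letter 2 places backward in the alphabet (wrapping around).
So "lacrobat" becomes "jpy".
(Check on "gospelj": → "gpj" → "enh" ✓)

jpy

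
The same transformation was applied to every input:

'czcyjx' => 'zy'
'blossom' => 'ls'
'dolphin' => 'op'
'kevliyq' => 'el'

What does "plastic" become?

ls

The transformation: keep every other character starting from the second (positions 2nd, 4th, 6th, ...), then delete the last character.
For "plastic", step one produces "lsi"; step two turns that into "ls".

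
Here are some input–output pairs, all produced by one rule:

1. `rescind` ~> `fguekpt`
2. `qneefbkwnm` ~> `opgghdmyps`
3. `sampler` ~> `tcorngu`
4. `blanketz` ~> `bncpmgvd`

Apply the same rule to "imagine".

The pattern: shift every letter 2 places forward in the alphabet (wrapping around), then swap the first and last characters.
"imagine" → "gocikpk".
(Check on "rescind": → "tguekpf" → "fguekpt" ✓)

gocikpk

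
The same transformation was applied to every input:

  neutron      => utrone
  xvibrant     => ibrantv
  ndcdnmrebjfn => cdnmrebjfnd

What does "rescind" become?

scinde

The transformation: delete the first character, then move the first character to the end.
Doing the same to "rescind": "scinde".
(Check on "ndcdnmrebjfn": → "dcdnmrebjfn" → "cdnmrebjfnd" ✓)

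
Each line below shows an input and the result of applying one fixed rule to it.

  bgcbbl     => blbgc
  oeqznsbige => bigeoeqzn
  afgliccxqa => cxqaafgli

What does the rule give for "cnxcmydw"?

Rule — swap the front and back halves of the string, then delete the first character.
On "cnxcmydw": the first step gives "mydwcnxc", and the second then gives "ydwcnxc".

ydwcnxc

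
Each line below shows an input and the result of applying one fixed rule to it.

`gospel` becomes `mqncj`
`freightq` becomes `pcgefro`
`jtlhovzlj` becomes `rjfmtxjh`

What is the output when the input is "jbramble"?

The rule is to shift every letter 2 places backward in the alphabet (wrapping around), then delete the first character.
On "jbramble": the first step gives "hzpykzjc", and the second then gives "zpykzjc".

zpykzjc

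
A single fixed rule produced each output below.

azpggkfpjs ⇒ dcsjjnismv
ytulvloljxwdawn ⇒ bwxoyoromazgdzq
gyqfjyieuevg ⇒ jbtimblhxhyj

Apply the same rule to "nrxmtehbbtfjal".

quapwhkeewimdo

The rule is to shift every letter 3 places forward in the alphabet (wrapping around).
For "nrxmtehbbtfjal" the result is "quapwhkeewimdo".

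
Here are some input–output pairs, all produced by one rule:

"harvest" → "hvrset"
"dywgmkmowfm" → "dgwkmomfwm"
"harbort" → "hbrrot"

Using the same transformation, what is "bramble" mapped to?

Each output is the input with this applied: swap each adjacent pair of characters (1↔2, 3↔4, ...), then delete the first character.
On "bramble" that produces "bmalbe".

bmalbe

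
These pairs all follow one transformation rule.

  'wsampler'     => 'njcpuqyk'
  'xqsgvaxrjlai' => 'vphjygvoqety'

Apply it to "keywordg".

mpbeicwu

What's happening: swap the front and back halves of the string, then shift every letter 2 places backward in the alphabet (wrapping around).
"keywordg" → "ordgkeyw" → "mpbeicwu".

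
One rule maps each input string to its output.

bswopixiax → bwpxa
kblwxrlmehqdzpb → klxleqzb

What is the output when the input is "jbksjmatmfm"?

jkjamm

In each case the input is transformed by: keep every other character starting from the first (positions 1st, 3rd, 5th, ...).
So "jbksjmatmfm" becomes "jkjamm".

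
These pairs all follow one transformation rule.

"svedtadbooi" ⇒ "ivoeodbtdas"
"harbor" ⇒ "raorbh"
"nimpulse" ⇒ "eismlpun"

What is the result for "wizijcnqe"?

eiqznicjw

The rule is to take characters alternately from the front and the back (1st, last, 2nd, 2nd-last, ...), then move the first character to the end.
For "wizijcnqe", step one produces "weiqznicj"; step two turns that into "eiqznicjw".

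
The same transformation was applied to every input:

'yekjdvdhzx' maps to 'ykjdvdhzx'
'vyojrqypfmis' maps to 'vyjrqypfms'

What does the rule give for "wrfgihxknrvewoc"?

wrfghxknrvwc

Each output is the input with this applied: remove every vowel.
"wrfgihxknrvewoc" → "wrfghxknrvwc".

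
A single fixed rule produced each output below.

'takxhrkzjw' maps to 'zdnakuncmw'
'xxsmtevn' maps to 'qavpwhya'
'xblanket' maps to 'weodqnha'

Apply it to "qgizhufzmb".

What's happening: swap the first and last characters, then shift every letter 3 places forward in the alphabet (wrapping around).
"qgizhufzmb" → "bgizhufzmq" → "ejlckxicpt".

ejlckxicpt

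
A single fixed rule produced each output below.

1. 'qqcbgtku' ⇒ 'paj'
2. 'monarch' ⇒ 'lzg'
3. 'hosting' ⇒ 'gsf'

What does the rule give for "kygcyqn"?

jbm

Each output is the input with this applied: shift every letter 1 place backward in the alphabet (wrapping around), then keep one character in every 3, starting at position 1 (positions 1st, 4th, 7th, ...).
Working it through for "kygcyqn": intermediate "jxfbxpm", final "jbm".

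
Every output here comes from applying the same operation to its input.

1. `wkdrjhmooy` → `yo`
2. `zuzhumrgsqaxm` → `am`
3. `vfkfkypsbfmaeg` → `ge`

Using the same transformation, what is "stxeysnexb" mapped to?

bx

In each case the input is transformed by: swap each adjacent pair of characters (1↔2, 3↔4, ...), then keep only the last 2 characters.
On "stxeysnexb": the first step gives "tsexsyenbx", and the second then gives "bx".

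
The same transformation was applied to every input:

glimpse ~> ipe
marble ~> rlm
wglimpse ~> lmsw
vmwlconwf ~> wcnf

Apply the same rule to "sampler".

The transformation: move the first character to the end, then keep every other character starting from the second (positions 2nd, 4th, 6th, ...).
Applying both steps to "sampler": "amplers", then "mlr".

mlr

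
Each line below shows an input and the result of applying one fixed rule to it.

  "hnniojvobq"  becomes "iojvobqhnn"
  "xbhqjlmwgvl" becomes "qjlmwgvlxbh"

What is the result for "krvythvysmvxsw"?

The pattern: move the first 3 characters to the end (rotate left by 3).
For "krvythvysmvxsw" the result is "ythvysmvxswkrv".

ythvysmvxswkrv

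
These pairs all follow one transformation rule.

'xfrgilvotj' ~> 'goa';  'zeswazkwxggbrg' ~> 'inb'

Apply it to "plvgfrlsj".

The rule is to shift every letter 9 places forward in the alphabet (wrapping around), then keep only the first 3 characters.
Working it through for "plvgfrlsj": intermediate "yuepoaubs", final "yue".

yue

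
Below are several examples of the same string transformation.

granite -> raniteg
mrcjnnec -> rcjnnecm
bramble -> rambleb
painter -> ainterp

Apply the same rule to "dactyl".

actyld

The transformation: move the first character to the end.
Doing the same to "dactyl": "actyld".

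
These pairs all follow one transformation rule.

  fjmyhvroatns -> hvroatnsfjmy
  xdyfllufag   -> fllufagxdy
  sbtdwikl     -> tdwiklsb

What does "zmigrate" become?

igratezm

In each case the input is transformed by: move the last 2 characters to the front (rotate right by 2), then swap the front and back halves of the string.
For "zmigrate" the result is "igratezm".
(Check on "xdyfllufag": → "agxdyflluf" → "fllufagxdy" ✓)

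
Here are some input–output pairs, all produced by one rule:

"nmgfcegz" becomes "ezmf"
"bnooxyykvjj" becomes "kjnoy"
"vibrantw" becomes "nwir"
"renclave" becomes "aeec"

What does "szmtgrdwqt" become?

wtztr

In each case the input is transformed by: keep every other character starting from the second (positions 2nd, 4th, 6th, ...), then move the last 2 characters to the front (rotate right by 2).
On "szmtgrdwqt": the first step gives "ztrwt", and the second then gives "wtztr".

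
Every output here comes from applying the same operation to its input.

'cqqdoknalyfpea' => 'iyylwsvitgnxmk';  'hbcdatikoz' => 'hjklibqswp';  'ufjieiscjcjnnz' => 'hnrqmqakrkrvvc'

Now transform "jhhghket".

The rule is to shift every letter 8 places forward in the alphabet (wrapping around), then swap the first and last characters.
On "jhhghket": the first step gives "rppopsmb", and the second then gives "bppopsmr".
(Check on "cqqdoknalyfpea": → "kyylwsvitgnxmi" → "iyylwsvitgnxmk" ✓)

bppopsmr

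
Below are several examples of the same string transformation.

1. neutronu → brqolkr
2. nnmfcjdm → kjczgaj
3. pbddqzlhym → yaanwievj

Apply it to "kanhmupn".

xkejrmk

The rule is to shift every letter 3 places backward in the alphabet (wrapping around), then delete the first character.
Applying both steps to "kanhmupn": "hxkejrmk", then "xkejrmk".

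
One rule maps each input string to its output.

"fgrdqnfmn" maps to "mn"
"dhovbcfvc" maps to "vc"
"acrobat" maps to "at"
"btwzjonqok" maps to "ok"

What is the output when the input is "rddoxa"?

Looking at the pairs, the operation is to keep only the last 2 characters.
On "rddoxa" that produces "xa".

xa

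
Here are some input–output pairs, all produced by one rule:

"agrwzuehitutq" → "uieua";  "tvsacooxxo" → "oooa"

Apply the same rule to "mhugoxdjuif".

The rule is to reverse the string, then keep only the vowels.
Starting from "mhugoxdjuif": after the first operation, "fiujdxoguhm"; after the second, "iuou".

iuou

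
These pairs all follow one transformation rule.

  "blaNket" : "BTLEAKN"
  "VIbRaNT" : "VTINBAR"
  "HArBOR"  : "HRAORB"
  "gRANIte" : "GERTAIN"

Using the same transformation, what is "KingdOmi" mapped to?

What's happening: take characters alternately from the front and the back (1st, last, 2nd, 2nd-last, ...), then convert every letter to uppercase.
Applying both steps to "KingdOmi": "KiimnOgd", then "KIIMNOGD".
(Check on "HArBOR": → "HRAOrB" → "HRAORB" ✓)

KIIMNOGD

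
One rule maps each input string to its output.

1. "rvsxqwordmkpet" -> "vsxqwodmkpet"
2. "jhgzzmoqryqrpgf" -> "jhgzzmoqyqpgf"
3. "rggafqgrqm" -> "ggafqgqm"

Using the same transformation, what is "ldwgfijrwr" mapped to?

ldwgfijw

In each case the input is transformed by: remove every "r".
"ldwgfijrwr" → "ldwgfijw".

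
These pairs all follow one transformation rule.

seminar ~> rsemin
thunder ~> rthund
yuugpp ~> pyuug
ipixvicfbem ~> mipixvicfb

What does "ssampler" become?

Rule — move the last 2 characters to the front (rotate right by 2), then delete the first character.
For "ssampler", step one produces "erssampl"; step two turns that into "rssampl".
(Check on "thunder": → "erthund" → "rthund" ✓)

rssampl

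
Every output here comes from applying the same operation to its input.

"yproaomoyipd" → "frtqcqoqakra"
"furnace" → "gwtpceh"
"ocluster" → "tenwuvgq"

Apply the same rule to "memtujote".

Rule — shift every letter 2 places forward in the alphabet (wrapping around), then swap the first and last characters.
Applying that to "memtujote" gives "ggovwlqvo".

ggovwlqvo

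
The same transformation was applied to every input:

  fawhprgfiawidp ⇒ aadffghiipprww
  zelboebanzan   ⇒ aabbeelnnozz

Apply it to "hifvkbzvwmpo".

bfhikmopvvwz

What's happening: sort the characters into alphabetical order.
Applying that to "hifvkbzvwmpo" gives "bfhikmopvvwz".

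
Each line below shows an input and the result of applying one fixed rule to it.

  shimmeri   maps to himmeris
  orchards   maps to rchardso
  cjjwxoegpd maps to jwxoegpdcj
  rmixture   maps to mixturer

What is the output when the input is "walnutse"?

alnutsew

Rule — swap the front and back halves of the string, then move the last 3 characters to the front (rotate right by 3).
So "walnutse" becomes "alnutsew".
(Check on "cjjwxoegpd": → "oegpdcjjwx" → "jwxoegpdcj" ✓)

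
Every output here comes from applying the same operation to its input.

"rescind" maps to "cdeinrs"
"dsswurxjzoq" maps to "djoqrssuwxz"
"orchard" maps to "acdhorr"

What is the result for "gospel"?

eglops

The rule is to sort the characters into alphabetical order.
On "gospel" that produces "eglops".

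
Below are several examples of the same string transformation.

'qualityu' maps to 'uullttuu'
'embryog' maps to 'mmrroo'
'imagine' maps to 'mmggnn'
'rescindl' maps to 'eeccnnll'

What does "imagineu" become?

mmggnnuu

Each output is the input with this applied: keep every other character starting from the second (positions 2nd, 4th, 6th, ...), then double every character.
So "imagineu" becomes "mmggnnuu".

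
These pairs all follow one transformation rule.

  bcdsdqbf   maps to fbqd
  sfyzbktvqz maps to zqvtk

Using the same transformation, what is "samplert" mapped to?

trel

The pattern: take characters alternately from the front and the back (1st, last, 2nd, 2nd-last, ...), then keep every other character starting from the second (positions 2nd, 4th, 6th, ...).
On "samplert": the first step gives "starmepl", and the second then gives "trel".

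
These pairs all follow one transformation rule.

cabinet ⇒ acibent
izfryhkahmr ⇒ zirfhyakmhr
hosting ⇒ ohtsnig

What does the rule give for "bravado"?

The transformation: swap each adjacent pair of characters (1↔2, 3↔4, ...).
Doing the same to "bravado": "rbvadao".

rbvadao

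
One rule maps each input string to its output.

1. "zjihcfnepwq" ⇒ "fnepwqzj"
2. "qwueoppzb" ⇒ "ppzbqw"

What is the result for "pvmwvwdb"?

wdbpv

The transformation: move the first 2 characters to the end (rotate left by 2), then delete the first 3 characters.
For "pvmwvwdb", step one produces "mwvwdbpv"; step two turns that into "wdbpv".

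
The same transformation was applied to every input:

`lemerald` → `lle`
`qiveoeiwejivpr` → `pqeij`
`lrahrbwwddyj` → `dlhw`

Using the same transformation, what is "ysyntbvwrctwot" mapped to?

oynvc

Looking at the pairs, the operation is to keep one character in every 3, starting at position 1 (positions 1st, 4th, 7th, ...), then move the last character to the front.
On "ysyntbvwrctwot" that produces "oynvc".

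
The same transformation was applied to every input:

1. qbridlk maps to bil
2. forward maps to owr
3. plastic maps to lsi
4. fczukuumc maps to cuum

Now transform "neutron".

eto

Rule — keep every other character starting from the second (positions 2nd, 4th, 6th, ...).
On "neutron" that produces "eto".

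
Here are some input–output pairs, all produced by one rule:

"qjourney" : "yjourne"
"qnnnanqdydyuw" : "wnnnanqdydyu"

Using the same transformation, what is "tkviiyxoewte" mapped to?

ekviiyxoewt

Looking at the pairs, the operation is to swap the first and last characters, then delete the last character.
On "tkviiyxoewte": the first step gives "ekviiyxoewtt", and the second then gives "ekviiyxoewt".
(Check on "qjourney": → "yjourneq" → "yjourne" ✓)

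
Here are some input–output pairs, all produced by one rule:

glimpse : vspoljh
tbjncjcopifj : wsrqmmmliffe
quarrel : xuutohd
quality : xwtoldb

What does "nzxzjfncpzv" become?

ysqqmifccca

Rule — shift every letter 3 places forward in the alphabet (wrapping around), then sort the characters into reverse alphabetical order.
On "nzxzjfncpzv": the first step gives "qcacmiqfscy", and the second then gives "ysqqmifccca".
(Check on "glimpse": → "jolpsvh" → "vspoljh" ✓)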